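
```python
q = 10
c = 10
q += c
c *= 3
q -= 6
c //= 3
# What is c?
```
Trace:
  q=10
  q=10, c=10
  q=20, c=10
  q=20, c=30
  q=14, c=30
  q=14, c=10

Final answer: 10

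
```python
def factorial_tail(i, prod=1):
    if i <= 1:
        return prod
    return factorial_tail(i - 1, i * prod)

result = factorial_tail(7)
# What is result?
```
Call trace:
factorial_tail(i=7, prod=1)
  factorial_tail(i=6, prod=7)
    factorial_tail(i=5, prod=42)
      factorial_tail(i=4, prod=210)
        factorial_tail(i=3, prod=840)
          factorial_tail(i=2, prod=2520)
            factorial_tail(i=1, prod=5040)
            -> return 5040
          -> return 5040
        -> return 5040
      -> return 5040
    -> return 5040
  -> return 5040
-> return 5040

Final answer: 5040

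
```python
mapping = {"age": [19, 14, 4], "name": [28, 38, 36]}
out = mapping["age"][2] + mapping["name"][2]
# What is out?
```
Trace:
  mapping={'age': [19, 14, 4], 'name': [28, 38, 36]}
  mapping={'age': [19, 14, 4], 'name': [28, 38, 36]}, out=40

Final answer: 40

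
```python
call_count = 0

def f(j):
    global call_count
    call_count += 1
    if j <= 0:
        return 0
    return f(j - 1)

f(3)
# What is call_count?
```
Call trace:
f(j=3)
  f(j=2)
    f(j=1)
      f(j=0)
      -> return 0
    -> return 0
  -> return 0
-> return 0

call_count is incremented once per call. f is entered once for each j = 3, 2, 1, 0 (the j <= 0 call returns without recursing), i.e. 3 + 1 calls.
call_count = 4

Final answer: 4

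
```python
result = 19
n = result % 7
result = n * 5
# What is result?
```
Trace:
  result=19
  result=19, n=5
  result=25, n=5

Final answer: 25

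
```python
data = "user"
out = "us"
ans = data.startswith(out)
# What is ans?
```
Trace:
  data='user'
  data='user', out='us'
  data='user', out='us', ans=True

Final answer: True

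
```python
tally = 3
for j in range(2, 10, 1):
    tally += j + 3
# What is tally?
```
Trace:
  tally=3
  tally=8, j=2
  tally=14, j=3
  tally=21, j=4
  tally=29, j=5
  tally=38, j=6
  tally=48, j=7
  tally=59, j=8
  tally=71, j=9

Final answer: 71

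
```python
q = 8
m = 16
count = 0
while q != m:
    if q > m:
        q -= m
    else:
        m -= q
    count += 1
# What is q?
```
Trace:
  q=8
  q=8, m=16
  q=8, m=16, count=0
  q=8, m=8, count=1

Final answer: 8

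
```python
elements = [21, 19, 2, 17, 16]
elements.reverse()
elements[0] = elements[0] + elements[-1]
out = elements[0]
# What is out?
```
Trace:
  elements=[21, 19, 2, 17, 16]
  elements=[16, 17, 2, 19, 21]
  elements=[37, 17, 2, 19, 21]
  elements=[37, 17, 2, 19, 21], out=37

Final answer: 37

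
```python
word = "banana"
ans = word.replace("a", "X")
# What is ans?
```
Trace:
  word='banana'
  word='banana', ans='bXnXnX'

Final answer: 'bXnXnX'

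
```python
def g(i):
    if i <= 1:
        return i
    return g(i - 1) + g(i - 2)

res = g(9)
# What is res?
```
Call trace (a repeated sub-call is expanded the first time; later identical calls just restate its return value):
g(i=9)
  g(i=8)
    g(i=7)
      g(i=6)
        g(i=5)
          g(i=4)
            g(i=3)
              g(i=2)
                g(i=1)
                -> return 1
                g(i=0)
                -> return 0
              -> return 1
              g(i=1)
              -> return 1
            -> return 2
            g(i=2) -> return 1  (same call as traced above)
          -> return 3
          g(i=3) -> return 2  (same call as traced above)
        -> return 5
        g(i=4) -> return 3  (same call as traced above)
      -> return 8
      g(i=5) -> return 5  (same call as traced above)
    -> return 13
    g(i=6) -> return 8  (same call as traced above)
  -> return 21
  g(i=7) -> return 13  (same call as traced above)
-> return 34

Final answer: 34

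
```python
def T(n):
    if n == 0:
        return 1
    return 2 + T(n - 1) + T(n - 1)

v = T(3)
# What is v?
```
Call trace (a repeated sub-call is expanded the first time; later identical calls just restate its return value):
T(n=3)
  T(n=2)
    T(n=1)
      T(n=0)
      -> return 1
      T(n=0)
      -> return 1
    -> return 4
    T(n=1) -> return 4  (same call as traced above)
  -> return 10
  T(n=2) -> return 10  (same call as traced above)
-> return 22

Final answer: 22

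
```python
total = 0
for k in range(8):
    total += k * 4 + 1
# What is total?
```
Trace:
  total=0
  total=1, k=0
  total=6, k=1
  total=15, k=2
  total=28, k=3
  total=45, k=4
  total=66, k=5
  total=91, k=6
  total=120, k=7

Final answer: 120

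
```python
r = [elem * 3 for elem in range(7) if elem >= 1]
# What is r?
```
Trace:
  elem=0
  elem=1
  elem=2
  elem=3
  elem=4
  elem=5
  elem=6
  r=[3, 6, 9, 12, 15, 18]

Final answer: [3, 6, 9, 12, 15, 18]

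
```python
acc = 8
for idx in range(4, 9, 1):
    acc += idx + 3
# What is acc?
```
Trace:
  acc=8
  acc=15, idx=4
  acc=23, idx=5
  acc=32, idx=6
  acc=42, idx=7
  acc=53, idx=8

Final answer: 53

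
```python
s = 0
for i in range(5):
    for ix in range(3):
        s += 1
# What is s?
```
Trace:
  s=0
  s=1, i=0, ix=0
  s=2, i=0, ix=1
  s=3, i=0, ix=2
  s=4, i=1, ix=0
  s=5, i=1, ix=1
  s=6, i=1, ix=2
  s=7, i=2, ix=0
  s=8, i=2, ix=1
  s=9, i=2, ix=2
  s=10, i=3, ix=0
  s=11, i=3, ix=1
  s=12, i=3, ix=2
  s=13, i=4, ix=0
  s=14, i=4, ix=1
  s=15, i=4, ix=2

Final answer: 15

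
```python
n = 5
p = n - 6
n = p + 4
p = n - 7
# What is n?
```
Trace:
  n=5
  n=5, p=-1
  n=3, p=-1
  n=3, p=-4

Final answer: 3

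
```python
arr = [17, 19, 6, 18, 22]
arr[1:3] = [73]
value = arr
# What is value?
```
Trace:
  arr=[17, 19, 6, 18, 22]
  arr=[17, 73, 18, 22]
  arr=[17, 73, 18, 22], value=[17, 73, 18, 22]

Final answer: [17, 73, 18, 22]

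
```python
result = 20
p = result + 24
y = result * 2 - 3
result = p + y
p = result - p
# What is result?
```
Trace:
  result=20
  result=20, p=44
  result=20, p=44, y=37
  result=81, p=44, y=37
  result=81, p=37, y=37

Final answer: 81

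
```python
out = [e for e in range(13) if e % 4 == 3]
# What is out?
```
Trace:
  e=0
  e=1
  e=2
  e=3
  e=4
  e=5
  e=6
  e=7
  e=8
  e=9
  e=10
  e=11
  e=12
  out=[3, 7, 11]

Final answer: [3, 7, 11]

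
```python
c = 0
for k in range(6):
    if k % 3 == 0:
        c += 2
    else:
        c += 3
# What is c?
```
Trace:
  c=0
  c=2, k=0
  c=5, k=1
  c=8, k=2
  c=10, k=3
  c=13, k=4
  c=16, k=5

Final answer: 16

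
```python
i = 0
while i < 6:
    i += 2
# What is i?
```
Trace:
  i=0
  i=2
  i=4
  i=6

Final answer: 6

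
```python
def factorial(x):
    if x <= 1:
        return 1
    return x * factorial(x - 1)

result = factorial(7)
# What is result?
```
Call trace:
factorial(x=7)
  factorial(x=6)
    factorial(x=5)
      factorial(x=4)
        factorial(x=3)
          factorial(x=2)
            factorial(x=1)
            -> return 1
          -> return 2
        -> return 6
      -> return 24
    -> return 120
  -> return 720
-> return 5040

Final answer: 5040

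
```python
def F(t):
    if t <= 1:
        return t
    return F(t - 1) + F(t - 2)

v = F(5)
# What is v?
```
Call trace (a repeated sub-call is expanded the first time; later identical calls just restate its return value):
F(t=5)
  F(t=4)
    F(t=3)
      F(t=2)
        F(t=1)
        -> return 1
        F(t=0)
        -> return 0
      -> return 1
      F(t=1)
      -> return 1
    -> return 2
    F(t=2) -> return 1  (same call as traced above)
  -> return 3
  F(t=3) -> return 2  (same call as traced above)
-> return 5

Final answer: 5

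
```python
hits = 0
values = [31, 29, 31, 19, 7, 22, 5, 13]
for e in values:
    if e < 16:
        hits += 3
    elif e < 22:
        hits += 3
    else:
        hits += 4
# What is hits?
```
Trace:
  hits=0
  hits=4, e=31
  hits=8, e=29
  hits=12, e=31
  hits=15, e=19
  hits=18, e=7
  hits=22, e=22
  hits=25, e=5
  hits=28, e=13

Final answer: 28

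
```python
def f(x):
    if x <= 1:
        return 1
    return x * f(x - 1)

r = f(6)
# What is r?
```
Call trace:
f(x=6)
  f(x=5)
    f(x=4)
      f(x=3)
        f(x=2)
          f(x=1)
          -> return 1
        -> return 2
      -> return 6
    -> return 24
  -> return 120
-> return 720

Final answer: 720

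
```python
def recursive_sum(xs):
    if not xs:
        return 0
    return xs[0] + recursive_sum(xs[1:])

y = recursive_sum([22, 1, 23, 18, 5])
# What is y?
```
Call trace:
recursive_sum(xs=[22, 1, 23, 18, 5])
  recursive_sum(xs=[1, 23, 18, 5])
    recursive_sum(xs=[23, 18, 5])
      recursive_sum(xs=[18, 5])
        recursive_sum(xs=[5])
          recursive_sum(xs=[])
          -> return 0
        -> return 5
      -> return 23
    -> return 46
  -> return 47
-> return 69

Final answer: 69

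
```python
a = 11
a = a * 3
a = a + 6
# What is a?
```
Trace:
  a=11
  a=33
  a=39

Final answer: 39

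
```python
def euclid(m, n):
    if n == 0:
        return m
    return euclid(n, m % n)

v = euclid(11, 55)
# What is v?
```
Call trace:
euclid(m=11, n=55)
  euclid(m=55, n=11)
    euclid(m=11, n=0)
    -> return 11
  -> return 11
-> return 11

Final answer: 11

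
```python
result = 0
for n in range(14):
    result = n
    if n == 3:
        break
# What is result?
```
Trace:
  result=0
  result=0, n=0
  result=1, n=1
  result=2, n=2
  result=3, n=3

Final answer: 3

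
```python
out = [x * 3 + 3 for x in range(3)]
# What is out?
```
Trace:
  x=0
  x=1
  x=2
  out=[3, 6, 9]

Final answer: [3, 6, 9]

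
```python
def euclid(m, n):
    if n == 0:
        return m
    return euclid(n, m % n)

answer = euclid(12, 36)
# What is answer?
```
Call trace:
euclid(m=12, n=36)
  euclid(m=36, n=12)
    euclid(m=12, n=0)
    -> return 12
  -> return 12
-> return 12

Final answer: 12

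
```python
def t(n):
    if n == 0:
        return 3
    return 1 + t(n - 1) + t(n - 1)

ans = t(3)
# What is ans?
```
Call trace (a repeated sub-call is expanded the first time; later identical calls just restate its return value):
t(n=3)
  t(n=2)
    t(n=1)
      t(n=0)
      -> return 3
      t(n=0)
      -> return 3
    -> return 7
    t(n=1) -> return 7  (same call as traced above)
  -> return 15
  t(n=2) -> return 15  (same call as traced above)
-> return 31

Final answer: 31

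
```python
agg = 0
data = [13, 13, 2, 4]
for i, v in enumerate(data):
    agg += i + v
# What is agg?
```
Trace:
  agg=0
  agg=13, i=0, v=13
  agg=27, i=1, v=13
  agg=31, i=2, v=2
  agg=38, i=3, v=4

Final answer: 38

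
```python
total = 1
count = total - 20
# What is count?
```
Trace:
  total=1
  total=1, count=-19

Final answer: -19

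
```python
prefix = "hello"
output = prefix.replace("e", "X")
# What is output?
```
Trace:
  prefix='hello'
  prefix='hello', output='hXllo'

Final answer: 'hXllo'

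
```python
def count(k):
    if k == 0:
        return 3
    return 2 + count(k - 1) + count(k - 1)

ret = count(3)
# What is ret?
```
Call trace (a repeated sub-call is expanded the first time; later identical calls just restate its return value):
count(k=3)
  count(k=2)
    count(k=1)
      count(k=0)
      -> return 3
      count(k=0)
      -> return 3
    -> return 8
    count(k=1) -> return 8  (same call as traced above)
  -> return 18
  count(k=2) -> return 18  (same call as traced above)
-> return 38

Final answer: 38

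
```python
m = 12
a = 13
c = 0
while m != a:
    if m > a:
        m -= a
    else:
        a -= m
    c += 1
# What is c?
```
Trace:
  m=12
  m=12, a=13
  m=12, a=13, c=0
  m=12, a=1, c=1
  m=11, a=1, c=2
  m=10, a=1, c=3
  m=9, a=1, c=4
  m=8, a=1, c=5
  m=7, a=1, c=6
  m=6, a=1, c=7
  m=5, a=1, c=8
  m=4, a=1, c=9
  m=3, a=1, c=10
  m=2, a=1, c=11
  m=1, a=1, c=12

Final answer: 12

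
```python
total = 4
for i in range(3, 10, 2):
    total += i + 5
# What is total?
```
Trace:
  total=4
  total=12, i=3
  total=22, i=5
  total=34, i=7
  total=48, i=9

Final answer: 48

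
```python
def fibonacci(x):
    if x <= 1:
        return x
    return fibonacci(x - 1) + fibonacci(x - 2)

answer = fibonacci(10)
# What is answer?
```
Call trace (a repeated sub-call is expanded the first time; later identical calls just restate its return value):
fibonacci(x=10)
  fibonacci(x=9)
    fibonacci(x=8)
      fibonacci(x=7)
        fibonacci(x=6)
          fibonacci(x=5)
            fibonacci(x=4)
              fibonacci(x=3)
                fibonacci(x=2)
                  fibonacci(x=1)
                  -> return 1
                  fibonacci(x=0)
                  -> return 0
                -> return 1
                fibonacci(x=1)
                -> return 1
              -> return 2
              fibonacci(x=2) -> return 1  (same call as traced above)
            -> return 3
            fibonacci(x=3) -> return 2  (same call as traced above)
          -> return 5
          fibonacci(x=4) -> return 3  (same call as traced above)
        -> return 8
        fibonacci(x=5) -> return 5  (same call as traced above)
      -> return 13
      fibonacci(x=6) -> return 8  (same call as traced above)
    -> return 21
    fibonacci(x=7) -> return 13  (same call as traced above)
  -> return 34
  fibonacci(x=8) -> return 21  (same call as traced above)
-> return 55

Final answer: 55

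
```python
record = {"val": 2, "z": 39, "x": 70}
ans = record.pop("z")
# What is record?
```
Trace:
  record={'val': 2, 'z': 39, 'x': 70}
  record={'val': 2, 'x': 70}, ans=39

Final answer: {'val': 2, 'x': 70}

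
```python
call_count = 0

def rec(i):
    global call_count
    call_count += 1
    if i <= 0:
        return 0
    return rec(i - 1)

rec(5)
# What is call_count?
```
Call trace:
rec(i=5)
  rec(i=4)
    rec(i=3)
      rec(i=2)
        rec(i=1)
          rec(i=0)
          -> return 0
        -> return 0
      -> return 0
    -> return 0
  -> return 0
-> return 0

call_count is incremented once per call. rec is entered once for each i = 5, 4, 3, 2, 1, 0 (the i <= 0 call returns without recursing), i.e. 5 + 1 calls.
call_count = 6

Final answer: 6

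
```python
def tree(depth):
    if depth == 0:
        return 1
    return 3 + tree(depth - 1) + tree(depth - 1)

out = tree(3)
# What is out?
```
Call trace (a repeated sub-call is expanded the first time; later identical calls just restate its return value):
tree(depth=3)
  tree(depth=2)
    tree(depth=1)
      tree(depth=0)
      -> return 1
      tree(depth=0)
      -> return 1
    -> return 5
    tree(depth=1) -> return 5  (same call as traced above)
  -> return 13
  tree(depth=2) -> return 13  (same call as traced above)
-> return 29

Final answer: 29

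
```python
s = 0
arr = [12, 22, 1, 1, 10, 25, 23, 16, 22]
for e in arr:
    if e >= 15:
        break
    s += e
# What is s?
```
Trace:
  s=0
  s=12, e=12
  s=12, e=22

Final answer: 12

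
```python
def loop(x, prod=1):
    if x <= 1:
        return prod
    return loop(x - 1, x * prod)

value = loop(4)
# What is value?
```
Call trace:
loop(x=4, prod=1)
  loop(x=3, prod=4)
    loop(x=2, prod=12)
      loop(x=1, prod=24)
      -> return 24
    -> return 24
  -> return 24
-> return 24

Final answer: 24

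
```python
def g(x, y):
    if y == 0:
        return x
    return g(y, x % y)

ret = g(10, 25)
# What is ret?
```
Call trace:
g(x=10, y=25)
  g(x=25, y=10)
    g(x=10, y=5)
      g(x=5, y=0)
      -> return 5
    -> return 5
  -> return 5
-> return 5

Final answer: 5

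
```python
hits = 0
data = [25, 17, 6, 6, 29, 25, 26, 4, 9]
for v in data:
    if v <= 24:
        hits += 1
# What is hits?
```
Trace:
  hits=0
  hits=0, v=25
  hits=1, v=17
  hits=2, v=6
  hits=3, v=6
  hits=3, v=29
  hits=3, v=25
  hits=3, v=26
  hits=4, v=4
  hits=5, v=9

Final answer: 5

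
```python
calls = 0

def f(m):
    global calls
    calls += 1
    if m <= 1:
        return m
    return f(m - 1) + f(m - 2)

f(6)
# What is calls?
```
Call trace (a repeated sub-call is expanded the first time; later identical calls just restate its return value):
f(m=6)
  f(m=5)
    f(m=4)
      f(m=3)
        f(m=2)
          f(m=1)
          -> return 1
          f(m=0)
          -> return 0
        -> return 1
        f(m=1)
        -> return 1
      -> return 2
      f(m=2) -> return 1  (same call as traced above)
    -> return 3
    f(m=3) -> return 2  (same call as traced above)
  -> return 5
  f(m=4) -> return 3  (same call as traced above)
-> return 8

calls is incremented once per call, so count the calls in each subtree. Let C(m) = number of calls made by f(m).
C(0) = C(1) = 1 (base case, no recursion); C(m) = 1 + C(m - 1) + C(m - 2) otherwise.
C(2) = 1 + C(1) + C(0) = 1 + 1 + 1 = 3
C(3) = 1 + C(2) + C(1) = 1 + 3 + 1 = 5
C(4) = 1 + C(3) + C(2) = 1 + 5 + 3 = 9
C(5) = 1 + C(4) + C(3) = 1 + 9 + 5 = 15
C(6) = 1 + C(5) + C(4) = 1 + 15 + 9 = 25
calls = C(6) = 25

Final answer: 25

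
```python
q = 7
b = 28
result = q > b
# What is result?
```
Trace:
  q=7
  q=7, b=28
  q=7, b=28, result=False

Final answer: False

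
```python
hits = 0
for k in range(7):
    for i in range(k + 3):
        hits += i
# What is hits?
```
Trace:
  hits=0
  hits=0, k=0, i=0
  hits=1, k=0, i=1
  hits=3, k=0, i=2
  hits=3, k=1, i=0
  hits=4, k=1, i=1
  hits=6, k=1, i=2
  hits=9, k=1, i=3
  hits=9, k=2, i=0
  hits=10, k=2, i=1
  hits=12, k=2, i=2
  hits=15, k=2, i=3
  hits=19, k=2, i=4
  hits=19, k=3, i=0
  hits=20, k=3, i=1
  hits=22, k=3, i=2
  hits=25, k=3, i=3
  hits=29, k=3, i=4
  hits=34, k=3, i=5
  hits=34, k=4, i=0
  hits=35, k=4, i=1
  hits=37, k=4, i=2
  hits=40, k=4, i=3
  hits=44, k=4, i=4
  hits=49, k=4, i=5
  hits=55, k=4, i=6
  hits=55, k=5, i=0
  hits=56, k=5, i=1
  hits=58, k=5, i=2
  hits=61, k=5, i=3
  hits=65, k=5, i=4
  hits=70, k=5, i=5
  hits=76, k=5, i=6
  hits=83, k=5, i=7
  hits=83, k=6, i=0
  hits=84, k=6, i=1
  hits=86, k=6, i=2
  hits=89, k=6, i=3
  hits=93, k=6, i=4
  hits=98, k=6, i=5
  hits=104, k=6, i=6
  hits=111, k=6, i=7
  hits=119, k=6, i=8

Final answer: 119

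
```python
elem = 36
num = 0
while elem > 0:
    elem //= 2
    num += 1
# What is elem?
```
Trace:
  elem=36
  elem=36, num=0
  elem=18, num=1
  elem=9, num=2
  elem=4, num=3
  elem=2, num=4
  elem=1, num=5
  elem=0, num=6

Final answer: 0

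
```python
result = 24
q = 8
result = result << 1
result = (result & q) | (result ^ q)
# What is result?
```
Trace:
  result=24
  result=24, q=8
  result=48, q=8
  result=56, q=8

Final answer: 56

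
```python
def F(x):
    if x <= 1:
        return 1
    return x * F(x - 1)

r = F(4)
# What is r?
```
Call trace:
F(x=4)
  F(x=3)
    F(x=2)
      F(x=1)
      -> return 1
    -> return 2
  -> return 6
-> return 24

Final answer: 24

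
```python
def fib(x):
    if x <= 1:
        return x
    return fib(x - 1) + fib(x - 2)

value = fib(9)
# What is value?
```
Call trace (a repeated sub-call is expanded the first time; later identical calls just restate its return value):
fib(x=9)
  fib(x=8)
    fib(x=7)
      fib(x=6)
        fib(x=5)
          fib(x=4)
            fib(x=3)
              fib(x=2)
                fib(x=1)
                -> return 1
                fib(x=0)
                -> return 0
              -> return 1
              fib(x=1)
              -> return 1
            -> return 2
            fib(x=2) -> return 1  (same call as traced above)
          -> return 3
          fib(x=3) -> return 2  (same call as traced above)
        -> return 5
        fib(x=4) -> return 3  (same call as traced above)
      -> return 8
      fib(x=5) -> return 5  (same call as traced above)
    -> return 13
    fib(x=6) -> return 8  (same call as traced above)
  -> return 21
  fib(x=7) -> return 13  (same call as traced above)
-> return 34

Final answer: 34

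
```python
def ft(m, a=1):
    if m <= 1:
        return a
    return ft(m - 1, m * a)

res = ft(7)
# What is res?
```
Call trace:
ft(m=7, a=1)
  ft(m=6, a=7)
    ft(m=5, a=42)
      ft(m=4, a=210)
        ft(m=3, a=840)
          ft(m=2, a=2520)
            ft(m=1, a=5040)
            -> return 5040
          -> return 5040
        -> return 5040
      -> return 5040
    -> return 5040
  -> return 5040
-> return 5040

Final answer: 5040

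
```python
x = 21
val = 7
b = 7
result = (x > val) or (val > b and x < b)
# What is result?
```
Trace:
  x=21
  x=21, val=7
  x=21, val=7, b=7
  x=21, val=7, b=7, result=True

Final answer: True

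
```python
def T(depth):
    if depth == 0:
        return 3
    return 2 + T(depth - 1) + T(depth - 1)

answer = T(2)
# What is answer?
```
Call trace (a repeated sub-call is expanded the first time; later identical calls just restate its return value):
T(depth=2)
  T(depth=1)
    T(depth=0)
    -> return 3
    T(depth=0)
    -> return 3
  -> return 8
  T(depth=1) -> return 8  (same call as traced above)
-> return 18

Final answer: 18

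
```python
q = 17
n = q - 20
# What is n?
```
Trace:
  q=17
  q=17, n=-3

Final answer: -3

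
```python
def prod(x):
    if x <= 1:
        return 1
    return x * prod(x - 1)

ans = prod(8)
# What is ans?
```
Call trace:
prod(x=8)
  prod(x=7)
    prod(x=6)
      prod(x=5)
        prod(x=4)
          prod(x=3)
            prod(x=2)
              prod(x=1)
              -> return 1
            -> return 2
          -> return 6
        -> return 24
      -> return 120
    -> return 720
  -> return 5040
-> return 40320

Final answer: 40320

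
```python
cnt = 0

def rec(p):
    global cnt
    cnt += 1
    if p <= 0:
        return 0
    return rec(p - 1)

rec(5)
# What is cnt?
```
Call trace:
rec(p=5)
  rec(p=4)
    rec(p=3)
      rec(p=2)
        rec(p=1)
          rec(p=0)
          -> return 0
        -> return 0
      -> return 0
    -> return 0
  -> return 0
-> return 0

cnt is incremented once per call. rec is entered once for each p = 5, 4, 3, 2, 1, 0 (the p <= 0 call returns without recursing), i.e. 5 + 1 calls.
cnt = 6

Final answer: 6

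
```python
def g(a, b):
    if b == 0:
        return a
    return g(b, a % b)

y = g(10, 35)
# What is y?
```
Call trace:
g(a=10, b=35)
  g(a=35, b=10)
    g(a=10, b=5)
      g(a=5, b=0)
      -> return 5
    -> return 5
  -> return 5
-> return 5

Final answer: 5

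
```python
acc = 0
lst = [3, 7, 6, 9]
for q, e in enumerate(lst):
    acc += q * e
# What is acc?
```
Trace:
  acc=0
  acc=0, q=0, e=3
  acc=7, q=1, e=7
  acc=19, q=2, e=6
  acc=46, q=3, e=9

Final answer: 46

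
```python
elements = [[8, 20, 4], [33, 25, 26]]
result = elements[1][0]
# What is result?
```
Trace:
  elements=[[8, 20, 4], [33, 25, 26]]
  elements=[[8, 20, 4], [33, 25, 26]], result=33

Final answer: 33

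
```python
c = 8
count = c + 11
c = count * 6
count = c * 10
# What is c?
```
Trace:
  c=8
  c=8, count=19
  c=114, count=19
  c=114, count=1140

Final answer: 114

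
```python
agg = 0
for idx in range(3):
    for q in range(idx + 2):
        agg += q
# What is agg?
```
Trace:
  agg=0
  agg=0, idx=0, q=0
  agg=1, idx=0, q=1
  agg=1, idx=1, q=0
  agg=2, idx=1, q=1
  agg=4, idx=1, q=2
  agg=4, idx=2, q=0
  agg=5, idx=2, q=1
  agg=7, idx=2, q=2
  agg=10, idx=2, q=3

Final answer: 10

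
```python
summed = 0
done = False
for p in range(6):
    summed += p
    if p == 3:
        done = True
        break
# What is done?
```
Trace:
  summed=0
  summed=0, done=False
  summed=0, done=False, p=0
  summed=1, done=False, p=1
  summed=3, done=False, p=2
  summed=6, done=True, p=3

Final answer: True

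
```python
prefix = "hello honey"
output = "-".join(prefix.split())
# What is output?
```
Trace:
  prefix='hello honey'
  prefix='hello honey', output='hello-honey'

Final answer: 'hello-honey'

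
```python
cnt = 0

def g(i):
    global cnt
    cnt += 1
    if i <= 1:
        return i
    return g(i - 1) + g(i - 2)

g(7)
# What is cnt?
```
Call trace (a repeated sub-call is expanded the first time; later identical calls just restate its return value):
g(i=7)
  g(i=6)
    g(i=5)
      g(i=4)
        g(i=3)
          g(i=2)
            g(i=1)
            -> return 1
            g(i=0)
            -> return 0
          -> return 1
          g(i=1)
          -> return 1
        -> return 2
        g(i=2) -> return 1  (same call as traced above)
      -> return 3
      g(i=3) -> return 2  (same call as traced above)
    -> return 5
    g(i=4) -> return 3  (same call as traced above)
  -> return 8
  g(i=5) -> return 5  (same call as traced above)
-> return 13

cnt is incremented once per call, so count the calls in each subtree. Let C(i) = number of calls made by g(i).
C(0) = C(1) = 1 (base case, no recursion); C(i) = 1 + C(i - 1) + C(i - 2) otherwise.
C(2) = 1 + C(1) + C(0) = 1 + 1 + 1 = 3
C(3) = 1 + C(2) + C(1) = 1 + 3 + 1 = 5
C(4) = 1 + C(3) + C(2) = 1 + 5 + 3 = 9
C(5) = 1 + C(4) + C(3) = 1 + 9 + 5 = 15
C(6) = 1 + C(5) + C(4) = 1 + 15 + 9 = 25
C(7) = 1 + C(6) + C(5) = 1 + 25 + 15 = 41
cnt = C(7) = 41

Final answer: 41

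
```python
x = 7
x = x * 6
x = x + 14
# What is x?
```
Trace:
  x=7
  x=42
  x=56

Final answer: 56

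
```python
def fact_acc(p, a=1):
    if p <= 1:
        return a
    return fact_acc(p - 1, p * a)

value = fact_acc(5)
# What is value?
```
Call trace:
fact_acc(p=5, a=1)
  fact_acc(p=4, a=5)
    fact_acc(p=3, a=20)
      fact_acc(p=2, a=60)
        fact_acc(p=1, a=120)
        -> return 120
      -> return 120
    -> return 120
  -> return 120
-> return 120

Final answer: 120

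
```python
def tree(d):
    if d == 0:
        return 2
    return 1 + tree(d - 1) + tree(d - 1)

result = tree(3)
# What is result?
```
Call trace (a repeated sub-call is expanded the first time; later identical calls just restate its return value):
tree(d=3)
  tree(d=2)
    tree(d=1)
      tree(d=0)
      -> return 2
      tree(d=0)
      -> return 2
    -> return 5
    tree(d=1) -> return 5  (same call as traced above)
  -> return 11
  tree(d=2) -> return 11  (same call as traced above)
-> return 23

Final answer: 23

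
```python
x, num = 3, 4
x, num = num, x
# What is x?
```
Trace:
  x=3, num=4
  x=4, num=3

Final answer: 4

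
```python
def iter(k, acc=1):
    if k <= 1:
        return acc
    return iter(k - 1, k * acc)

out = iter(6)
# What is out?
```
Call trace:
iter(k=6, acc=1)
  iter(k=5, acc=6)
    iter(k=4, acc=30)
      iter(k=3, acc=120)
        iter(k=2, acc=360)
          iter(k=1, acc=720)
          -> return 720
        -> return 720
      -> return 720
    -> return 720
  -> return 720
-> return 720

Final answer: 720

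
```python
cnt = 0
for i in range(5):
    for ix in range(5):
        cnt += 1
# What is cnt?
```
Trace:
  cnt=0
  cnt=1, i=0, ix=0
  cnt=2, i=0, ix=1
  cnt=3, i=0, ix=2
  cnt=4, i=0, ix=3
  cnt=5, i=0, ix=4
  cnt=6, i=1, ix=0
  cnt=7, i=1, ix=1
  cnt=8, i=1, ix=2
  cnt=9, i=1, ix=3
  cnt=10, i=1, ix=4
  cnt=11, i=2, ix=0
  cnt=12, i=2, ix=1
  cnt=13, i=2, ix=2
  cnt=14, i=2, ix=3
  cnt=15, i=2, ix=4
  cnt=16, i=3, ix=0
  cnt=17, i=3, ix=1
  cnt=18, i=3, ix=2
  cnt=19, i=3, ix=3
  cnt=20, i=3, ix=4
  cnt=21, i=4, ix=0
  cnt=22, i=4, ix=1
  cnt=23, i=4, ix=2
  cnt=24, i=4, ix=3
  cnt=25, i=4, ix=4

Final answer: 25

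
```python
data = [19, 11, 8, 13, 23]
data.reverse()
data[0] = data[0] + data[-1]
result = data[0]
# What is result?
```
Trace:
  data=[19, 11, 8, 13, 23]
  data=[23, 13, 8, 11, 19]
  data=[42, 13, 8, 11, 19]
  data=[42, 13, 8, 11, 19], result=42

Final answer: 42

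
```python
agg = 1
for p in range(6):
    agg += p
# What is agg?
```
Trace:
  agg=1
  agg=1, p=0
  agg=2, p=1
  agg=4, p=2
  agg=7, p=3
  agg=11, p=4
  agg=16, p=5

Final answer: 16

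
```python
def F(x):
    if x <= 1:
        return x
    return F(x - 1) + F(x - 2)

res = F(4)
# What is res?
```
Call trace (a repeated sub-call is expanded the first time; later identical calls just restate its return value):
F(x=4)
  F(x=3)
    F(x=2)
      F(x=1)
      -> return 1
      F(x=0)
      -> return 0
    -> return 1
    F(x=1)
    -> return 1
  -> return 2
  F(x=2) -> return 1  (same call as traced above)
-> return 3

Final answer: 3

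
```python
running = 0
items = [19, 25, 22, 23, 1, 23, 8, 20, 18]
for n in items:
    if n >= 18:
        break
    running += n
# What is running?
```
Trace:
  running=0
  running=0, n=19

Final answer: 0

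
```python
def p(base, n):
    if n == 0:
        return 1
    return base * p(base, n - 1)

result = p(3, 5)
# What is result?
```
Call trace:
p(base=3, n=5)
  p(base=3, n=4)
    p(base=3, n=3)
      p(base=3, n=2)
        p(base=3, n=1)
          p(base=3, n=0)
          -> return 1
        -> return 3
      -> return 9
    -> return 27
  -> return 81
-> return 243

Final answer: 243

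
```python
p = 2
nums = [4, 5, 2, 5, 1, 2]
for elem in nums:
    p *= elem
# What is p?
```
Trace:
  p=2
  p=8, elem=4
  p=40, elem=5
  p=80, elem=2
  p=400, elem=5
  p=400, elem=1
  p=800, elem=2

Final answer: 800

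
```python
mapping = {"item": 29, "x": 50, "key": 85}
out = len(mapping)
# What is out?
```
Trace:
  mapping={'item': 29, 'x': 50, 'key': 85}
  mapping={'item': 29, 'x': 50, 'key': 85}, out=3

Final answer: 3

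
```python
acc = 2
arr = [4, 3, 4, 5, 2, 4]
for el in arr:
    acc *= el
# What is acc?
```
Trace:
  acc=2
  acc=8, el=4
  acc=24, el=3
  acc=96, el=4
  acc=480, el=5
  acc=960, el=2
  acc=3840, el=4

Final answer: 3840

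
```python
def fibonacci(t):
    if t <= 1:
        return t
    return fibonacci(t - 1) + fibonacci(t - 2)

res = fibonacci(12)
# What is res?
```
Call trace (a repeated sub-call is expanded the first time; later identical calls just restate its return value):
fibonacci(t=12)
  fibonacci(t=11)
    fibonacci(t=10)
      fibonacci(t=9)
        fibonacci(t=8)
          fibonacci(t=7)
            fibonacci(t=6)
              fibonacci(t=5)
                fibonacci(t=4)
                  fibonacci(t=3)
                    fibonacci(t=2)
                      fibonacci(t=1)
                      -> return 1
                      fibonacci(t=0)
                      -> return 0
                    -> return 1
                    fibonacci(t=1)
                    -> return 1
                  -> return 2
                  fibonacci(t=2) -> return 1  (same call as traced above)
                -> return 3
                fibonacci(t=3) -> return 2  (same call as traced above)
              -> return 5
              fibonacci(t=4) -> return 3  (same call as traced above)
            -> return 8
            fibonacci(t=5) -> return 5  (same call as traced above)
          -> return 13
          fibonacci(t=6) -> return 8  (same call as traced above)
        -> return 21
        fibonacci(t=7) -> return 13  (same call as traced above)
      -> return 34
      fibonacci(t=8) -> return 21  (same call as traced above)
    -> return 55
    fibonacci(t=9) -> return 34  (same call as traced above)
  -> return 89
  fibonacci(t=10) -> return 55  (same call as traced above)
-> return 144

Final answer: 144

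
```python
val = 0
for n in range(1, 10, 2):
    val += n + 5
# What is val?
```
Trace:
  val=0
  val=6, n=1
  val=14, n=3
  val=24, n=5
  val=36, n=7
  val=50, n=9

Final answer: 50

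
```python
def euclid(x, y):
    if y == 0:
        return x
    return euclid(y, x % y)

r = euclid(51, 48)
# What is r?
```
Call trace:
euclid(x=51, y=48)
  euclid(x=48, y=3)
    euclid(x=3, y=0)
    -> return 3
  -> return 3
-> return 3

Final answer: 3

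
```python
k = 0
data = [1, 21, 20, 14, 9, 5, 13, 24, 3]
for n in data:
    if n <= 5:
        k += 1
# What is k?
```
Trace:
  k=0
  k=1, n=1
  k=1, n=21
  k=1, n=20
  k=1, n=14
  k=1, n=9
  k=2, n=5
  k=2, n=13
  k=2, n=24
  k=3, n=3

Final answer: 3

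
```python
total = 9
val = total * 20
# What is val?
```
Trace:
  total=9
  total=9, val=180

Final answer: 180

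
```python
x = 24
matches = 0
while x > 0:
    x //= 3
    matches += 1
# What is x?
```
Trace:
  x=24
  x=24, matches=0
  x=8, matches=1
  x=2, matches=2
  x=0, matches=3

Final answer: 0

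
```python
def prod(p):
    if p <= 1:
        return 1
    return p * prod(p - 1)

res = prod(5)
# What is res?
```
Call trace:
prod(p=5)
  prod(p=4)
    prod(p=3)
      prod(p=2)
        prod(p=1)
        -> return 1
      -> return 2
    -> return 6
  -> return 24
-> return 120

Final answer: 120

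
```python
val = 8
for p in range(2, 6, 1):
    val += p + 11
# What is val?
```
Trace:
  val=8
  val=21, p=2
  val=35, p=3
  val=50, p=4
  val=66, p=5

Final answer: 66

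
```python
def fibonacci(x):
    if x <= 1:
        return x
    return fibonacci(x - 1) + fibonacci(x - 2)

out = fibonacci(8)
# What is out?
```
Call trace (a repeated sub-call is expanded the first time; later identical calls just restate its return value):
fibonacci(x=8)
  fibonacci(x=7)
    fibonacci(x=6)
      fibonacci(x=5)
        fibonacci(x=4)
          fibonacci(x=3)
            fibonacci(x=2)
              fibonacci(x=1)
              -> return 1
              fibonacci(x=0)
              -> return 0
            -> return 1
            fibonacci(x=1)
            -> return 1
          -> return 2
          fibonacci(x=2) -> return 1  (same call as traced above)
        -> return 3
        fibonacci(x=3) -> return 2  (same call as traced above)
      -> return 5
      fibonacci(x=4) -> return 3  (same call as traced above)
    -> return 8
    fibonacci(x=5) -> return 5  (same call as traced above)
  -> return 13
  fibonacci(x=6) -> return 8  (same call as traced above)
-> return 21

Final answer: 21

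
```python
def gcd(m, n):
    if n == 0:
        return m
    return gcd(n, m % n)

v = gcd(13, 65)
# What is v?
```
Call trace:
gcd(m=13, n=65)
  gcd(m=65, n=13)
    gcd(m=13, n=0)
    -> return 13
  -> return 13
-> return 13

Final answer: 13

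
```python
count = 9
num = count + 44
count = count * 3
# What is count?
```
Trace:
  count=9
  count=9, num=53
  count=27, num=53

Final answer: 27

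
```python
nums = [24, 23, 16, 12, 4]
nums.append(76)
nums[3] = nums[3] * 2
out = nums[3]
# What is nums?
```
Trace:
  nums=[24, 23, 16, 12, 4]
  nums=[24, 23, 16, 12, 4, 76]
  nums=[24, 23, 16, 24, 4, 76]
  nums=[24, 23, 16, 24, 4, 76], out=24

Final answer: [24, 23, 16, 24, 4, 76]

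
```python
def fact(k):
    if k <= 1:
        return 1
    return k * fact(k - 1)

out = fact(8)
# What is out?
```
Call trace:
fact(k=8)
  fact(k=7)
    fact(k=6)
      fact(k=5)
        fact(k=4)
          fact(k=3)
            fact(k=2)
              fact(k=1)
              -> return 1
            -> return 2
          -> return 6
        -> return 24
      -> return 120
    -> return 720
  -> return 5040
-> return 40320

Final answer: 40320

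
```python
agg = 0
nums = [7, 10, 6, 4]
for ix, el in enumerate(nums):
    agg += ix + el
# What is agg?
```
Trace:
  agg=0
  agg=7, ix=0, el=7
  agg=18, ix=1, el=10
  agg=26, ix=2, el=6
  agg=33, ix=3, el=4

Final answer: 33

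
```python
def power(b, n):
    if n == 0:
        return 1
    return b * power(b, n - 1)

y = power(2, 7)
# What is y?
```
Call trace:
power(b=2, n=7)
  power(b=2, n=6)
    power(b=2, n=5)
      power(b=2, n=4)
        power(b=2, n=3)
          power(b=2, n=2)
            power(b=2, n=1)
              power(b=2, n=0)
              -> return 1
            -> return 2
          -> return 4
        -> return 8
      -> return 16
    -> return 32
  -> return 64
-> return 128

Final answer: 128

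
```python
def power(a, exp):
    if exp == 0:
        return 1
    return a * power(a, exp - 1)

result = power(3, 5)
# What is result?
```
Call trace:
power(a=3, exp=5)
  power(a=3, exp=4)
    power(a=3, exp=3)
      power(a=3, exp=2)
        power(a=3, exp=1)
          power(a=3, exp=0)
          -> return 1
        -> return 3
      -> return 9
    -> return 27
  -> return 81
-> return 243

Final answer: 243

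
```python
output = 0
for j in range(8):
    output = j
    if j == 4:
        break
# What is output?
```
Trace:
  output=0
  output=0, j=0
  output=1, j=1
  output=2, j=2
  output=3, j=3
  output=4, j=4

Final answer: 4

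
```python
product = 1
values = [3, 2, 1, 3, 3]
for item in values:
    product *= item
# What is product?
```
Trace:
  product=1
  product=3, item=3
  product=6, item=2
  product=6, item=1
  product=18, item=3
  product=54, item=3

Final answer: 54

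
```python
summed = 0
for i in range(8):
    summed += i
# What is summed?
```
Trace:
  summed=0
  summed=0, i=0
  summed=1, i=1
  summed=3, i=2
  summed=6, i=3
  summed=10, i=4
  summed=15, i=5
  summed=21, i=6
  summed=28, i=7

Final answer: 28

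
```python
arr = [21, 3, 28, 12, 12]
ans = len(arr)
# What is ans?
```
Trace:
  arr=[21, 3, 28, 12, 12]
  arr=[21, 3, 28, 12, 12], ans=5

Final answer: 5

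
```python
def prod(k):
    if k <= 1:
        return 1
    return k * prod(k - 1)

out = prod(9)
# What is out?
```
Call trace:
prod(k=9)
  prod(k=8)
    prod(k=7)
      prod(k=6)
        prod(k=5)
          prod(k=4)
            prod(k=3)
              prod(k=2)
                prod(k=1)
                -> return 1
              -> return 2
            -> return 6
          -> return 24
        -> return 120
      -> return 720
    -> return 5040
  -> return 40320
-> return 362880

Final answer: 362880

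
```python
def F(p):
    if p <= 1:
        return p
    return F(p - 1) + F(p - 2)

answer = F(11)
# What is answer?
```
Call trace (a repeated sub-call is expanded the first time; later identical calls just restate its return value):
F(p=11)
  F(p=10)
    F(p=9)
      F(p=8)
        F(p=7)
          F(p=6)
            F(p=5)
              F(p=4)
                F(p=3)
                  F(p=2)
                    F(p=1)
                    -> return 1
                    F(p=0)
                    -> return 0
                  -> return 1
                  F(p=1)
                  -> return 1
                -> return 2
                F(p=2) -> return 1  (same call as traced above)
              -> return 3
              F(p=3) -> return 2  (same call as traced above)
            -> return 5
            F(p=4) -> return 3  (same call as traced above)
          -> return 8
          F(p=5) -> return 5  (same call as traced above)
        -> return 13
        F(p=6) -> return 8  (same call as traced above)
      -> return 21
      F(p=7) -> return 13  (same call as traced above)
    -> return 34
    F(p=8) -> return 21  (same call as traced above)
  -> return 55
  F(p=9) -> return 34  (same call as traced above)
-> return 89

Final answer: 89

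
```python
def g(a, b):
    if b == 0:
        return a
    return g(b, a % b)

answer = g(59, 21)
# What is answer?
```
Call trace:
g(a=59, b=21)
  g(a=21, b=17)
    g(a=17, b=4)
      g(a=4, b=1)
        g(a=1, b=0)
        -> return 1
      -> return 1
    -> return 1
  -> return 1
-> return 1

Final answer: 1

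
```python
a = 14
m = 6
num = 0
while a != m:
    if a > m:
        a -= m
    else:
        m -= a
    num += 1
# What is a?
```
Trace:
  a=14
  a=14, m=6
  a=14, m=6, num=0
  a=8, m=6, num=1
  a=2, m=6, num=2
  a=2, m=4, num=3
  a=2, m=2, num=4

Final answer: 2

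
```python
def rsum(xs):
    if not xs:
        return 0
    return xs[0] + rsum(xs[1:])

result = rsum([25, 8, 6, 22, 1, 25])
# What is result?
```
Call trace:
rsum(xs=[25, 8, 6, 22, 1, 25])
  rsum(xs=[8, 6, 22, 1, 25])
    rsum(xs=[6, 22, 1, 25])
      rsum(xs=[22, 1, 25])
        rsum(xs=[1, 25])
          rsum(xs=[25])
            rsum(xs=[])
            -> return 0
          -> return 25
        -> return 26
      -> return 48
    -> return 54
  -> return 62
-> return 87

Final answer: 87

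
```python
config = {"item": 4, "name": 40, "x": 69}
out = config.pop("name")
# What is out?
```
Trace:
  config={'item': 4, 'name': 40, 'x': 69}
  config={'item': 4, 'x': 69}, out=40

Final answer: 40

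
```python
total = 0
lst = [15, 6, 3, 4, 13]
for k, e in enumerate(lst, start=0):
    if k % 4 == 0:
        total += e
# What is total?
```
Trace:
  total=0
  total=15, k=0, e=15
  total=15, k=1, e=6
  total=15, k=2, e=3
  total=15, k=3, e=4
  total=28, k=4, e=13

Final answer: 28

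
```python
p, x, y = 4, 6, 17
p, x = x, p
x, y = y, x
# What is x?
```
Trace:
  p=4, x=6, y=17
  p=6, x=4, y=17
  p=6, x=17, y=4

Final answer: 17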